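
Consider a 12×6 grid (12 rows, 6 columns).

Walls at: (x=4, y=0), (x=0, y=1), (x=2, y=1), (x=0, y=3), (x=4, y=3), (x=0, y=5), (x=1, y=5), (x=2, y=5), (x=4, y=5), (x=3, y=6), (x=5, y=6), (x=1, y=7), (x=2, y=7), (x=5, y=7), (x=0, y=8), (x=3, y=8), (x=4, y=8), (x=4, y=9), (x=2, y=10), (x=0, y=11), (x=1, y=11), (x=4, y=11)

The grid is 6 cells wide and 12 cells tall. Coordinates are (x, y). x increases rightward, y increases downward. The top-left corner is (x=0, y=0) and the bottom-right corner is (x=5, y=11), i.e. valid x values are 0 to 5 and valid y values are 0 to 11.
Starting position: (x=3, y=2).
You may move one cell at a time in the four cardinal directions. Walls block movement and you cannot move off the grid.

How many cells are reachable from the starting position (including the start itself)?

Answer: Reachable cells: 27

Derivation:
BFS flood-fill from (x=3, y=2):
  Distance 0: (x=3, y=2)
  Distance 1: (x=3, y=1), (x=2, y=2), (x=4, y=2), (x=3, y=3)
  Distance 2: (x=3, y=0), (x=4, y=1), (x=1, y=2), (x=5, y=2), (x=2, y=3), (x=3, y=4)
  Distance 3: (x=2, y=0), (x=1, y=1), (x=5, y=1), (x=0, y=2), (x=1, y=3), (x=5, y=3), (x=2, y=4), (x=4, y=4), (x=3, y=5)
  Distance 4: (x=1, y=0), (x=5, y=0), (x=1, y=4), (x=5, y=4)
  Distance 5: (x=0, y=0), (x=0, y=4), (x=5, y=5)
Total reachable: 27 (grid has 50 open cells total)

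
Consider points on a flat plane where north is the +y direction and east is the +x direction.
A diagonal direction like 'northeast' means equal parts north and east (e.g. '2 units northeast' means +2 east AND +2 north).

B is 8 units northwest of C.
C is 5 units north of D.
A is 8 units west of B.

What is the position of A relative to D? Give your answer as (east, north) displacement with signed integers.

Place D at the origin (east=0, north=0).
  C is 5 units north of D: delta (east=+0, north=+5); C at (east=0, north=5).
  B is 8 units northwest of C: delta (east=-8, north=+8); B at (east=-8, north=13).
  A is 8 units west of B: delta (east=-8, north=+0); A at (east=-16, north=13).
Therefore A relative to D: (east=-16, north=13).

Answer: A is at (east=-16, north=13) relative to D.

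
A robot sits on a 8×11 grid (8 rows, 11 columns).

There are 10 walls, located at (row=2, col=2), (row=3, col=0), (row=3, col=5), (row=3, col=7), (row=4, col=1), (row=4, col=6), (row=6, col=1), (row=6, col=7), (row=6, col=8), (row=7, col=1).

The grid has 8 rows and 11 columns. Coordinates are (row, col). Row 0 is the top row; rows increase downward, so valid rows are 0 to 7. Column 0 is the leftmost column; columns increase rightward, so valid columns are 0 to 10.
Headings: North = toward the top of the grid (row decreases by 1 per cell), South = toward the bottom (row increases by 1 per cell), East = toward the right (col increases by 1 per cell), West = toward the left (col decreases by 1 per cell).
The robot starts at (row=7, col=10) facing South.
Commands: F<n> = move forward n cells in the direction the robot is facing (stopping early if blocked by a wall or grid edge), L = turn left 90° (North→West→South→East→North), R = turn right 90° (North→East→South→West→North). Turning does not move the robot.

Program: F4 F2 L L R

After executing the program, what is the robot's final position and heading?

Answer: Final position: (row=7, col=10), facing East

Derivation:
Start: (row=7, col=10), facing South
  F4: move forward 0/4 (blocked), now at (row=7, col=10)
  F2: move forward 0/2 (blocked), now at (row=7, col=10)
  L: turn left, now facing East
  L: turn left, now facing North
  R: turn right, now facing East
Final: (row=7, col=10), facing East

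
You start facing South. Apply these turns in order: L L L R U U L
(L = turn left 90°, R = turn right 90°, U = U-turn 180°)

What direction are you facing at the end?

Start: South
  L (left (90° counter-clockwise)) -> East
  L (left (90° counter-clockwise)) -> North
  L (left (90° counter-clockwise)) -> West
  R (right (90° clockwise)) -> North
  U (U-turn (180°)) -> South
  U (U-turn (180°)) -> North
  L (left (90° counter-clockwise)) -> West
Final: West

Answer: Final heading: West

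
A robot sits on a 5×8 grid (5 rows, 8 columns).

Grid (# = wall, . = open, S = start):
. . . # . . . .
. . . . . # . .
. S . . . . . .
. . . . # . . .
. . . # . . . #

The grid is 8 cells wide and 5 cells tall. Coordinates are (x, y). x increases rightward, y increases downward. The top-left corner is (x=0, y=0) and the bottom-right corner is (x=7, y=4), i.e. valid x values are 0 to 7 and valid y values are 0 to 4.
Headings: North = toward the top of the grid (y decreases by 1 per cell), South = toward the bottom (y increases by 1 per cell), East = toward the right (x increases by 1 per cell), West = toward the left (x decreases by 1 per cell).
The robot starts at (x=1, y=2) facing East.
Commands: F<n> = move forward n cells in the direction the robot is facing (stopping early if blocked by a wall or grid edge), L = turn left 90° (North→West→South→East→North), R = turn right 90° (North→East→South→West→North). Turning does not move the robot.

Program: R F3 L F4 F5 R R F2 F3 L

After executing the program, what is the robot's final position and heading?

Answer: Final position: (x=0, y=4), facing South

Derivation:
Start: (x=1, y=2), facing East
  R: turn right, now facing South
  F3: move forward 2/3 (blocked), now at (x=1, y=4)
  L: turn left, now facing East
  F4: move forward 1/4 (blocked), now at (x=2, y=4)
  F5: move forward 0/5 (blocked), now at (x=2, y=4)
  R: turn right, now facing South
  R: turn right, now facing West
  F2: move forward 2, now at (x=0, y=4)
  F3: move forward 0/3 (blocked), now at (x=0, y=4)
  L: turn left, now facing South
Final: (x=0, y=4), facing South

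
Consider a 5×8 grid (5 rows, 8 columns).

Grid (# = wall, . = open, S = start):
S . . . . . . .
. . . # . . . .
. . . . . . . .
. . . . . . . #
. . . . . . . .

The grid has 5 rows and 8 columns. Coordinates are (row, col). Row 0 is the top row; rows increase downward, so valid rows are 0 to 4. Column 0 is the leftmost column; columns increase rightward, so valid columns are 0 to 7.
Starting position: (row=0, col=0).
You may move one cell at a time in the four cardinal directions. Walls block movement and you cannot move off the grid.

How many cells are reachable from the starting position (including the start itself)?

BFS flood-fill from (row=0, col=0):
  Distance 0: (row=0, col=0)
  Distance 1: (row=0, col=1), (row=1, col=0)
  Distance 2: (row=0, col=2), (row=1, col=1), (row=2, col=0)
  Distance 3: (row=0, col=3), (row=1, col=2), (row=2, col=1), (row=3, col=0)
  Distance 4: (row=0, col=4), (row=2, col=2), (row=3, col=1), (row=4, col=0)
  Distance 5: (row=0, col=5), (row=1, col=4), (row=2, col=3), (row=3, col=2), (row=4, col=1)
  Distance 6: (row=0, col=6), (row=1, col=5), (row=2, col=4), (row=3, col=3), (row=4, col=2)
  Distance 7: (row=0, col=7), (row=1, col=6), (row=2, col=5), (row=3, col=4), (row=4, col=3)
  Distance 8: (row=1, col=7), (row=2, col=6), (row=3, col=5), (row=4, col=4)
  Distance 9: (row=2, col=7), (row=3, col=6), (row=4, col=5)
  Distance 10: (row=4, col=6)
  Distance 11: (row=4, col=7)
Total reachable: 38 (grid has 38 open cells total)

Answer: Reachable cells: 38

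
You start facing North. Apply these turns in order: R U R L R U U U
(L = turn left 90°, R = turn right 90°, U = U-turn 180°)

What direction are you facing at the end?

Answer: Final heading: South

Derivation:
Start: North
  R (right (90° clockwise)) -> East
  U (U-turn (180°)) -> West
  R (right (90° clockwise)) -> North
  L (left (90° counter-clockwise)) -> West
  R (right (90° clockwise)) -> North
  U (U-turn (180°)) -> South
  U (U-turn (180°)) -> North
  U (U-turn (180°)) -> South
Final: South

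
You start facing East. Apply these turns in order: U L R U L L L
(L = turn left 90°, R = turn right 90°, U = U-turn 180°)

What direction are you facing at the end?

Start: East
  U (U-turn (180°)) -> West
  L (left (90° counter-clockwise)) -> South
  R (right (90° clockwise)) -> West
  U (U-turn (180°)) -> East
  L (left (90° counter-clockwise)) -> North
  L (left (90° counter-clockwise)) -> West
  L (left (90° counter-clockwise)) -> South
Final: South

Answer: Final heading: South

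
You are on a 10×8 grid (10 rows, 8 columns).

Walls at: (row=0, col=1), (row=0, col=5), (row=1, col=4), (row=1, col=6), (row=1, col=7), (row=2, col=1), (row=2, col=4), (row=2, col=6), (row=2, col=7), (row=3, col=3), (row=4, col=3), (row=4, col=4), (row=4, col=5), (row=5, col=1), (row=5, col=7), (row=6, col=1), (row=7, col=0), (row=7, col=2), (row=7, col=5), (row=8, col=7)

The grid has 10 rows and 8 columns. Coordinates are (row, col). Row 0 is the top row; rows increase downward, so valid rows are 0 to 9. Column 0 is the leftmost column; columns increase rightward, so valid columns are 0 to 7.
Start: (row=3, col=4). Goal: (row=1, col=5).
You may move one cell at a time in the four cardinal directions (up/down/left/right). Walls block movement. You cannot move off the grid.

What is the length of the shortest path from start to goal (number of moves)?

BFS from (row=3, col=4) until reaching (row=1, col=5):
  Distance 0: (row=3, col=4)
  Distance 1: (row=3, col=5)
  Distance 2: (row=2, col=5), (row=3, col=6)
  Distance 3: (row=1, col=5), (row=3, col=7), (row=4, col=6)  <- goal reached here
One shortest path (3 moves): (row=3, col=4) -> (row=3, col=5) -> (row=2, col=5) -> (row=1, col=5)

Answer: Shortest path length: 3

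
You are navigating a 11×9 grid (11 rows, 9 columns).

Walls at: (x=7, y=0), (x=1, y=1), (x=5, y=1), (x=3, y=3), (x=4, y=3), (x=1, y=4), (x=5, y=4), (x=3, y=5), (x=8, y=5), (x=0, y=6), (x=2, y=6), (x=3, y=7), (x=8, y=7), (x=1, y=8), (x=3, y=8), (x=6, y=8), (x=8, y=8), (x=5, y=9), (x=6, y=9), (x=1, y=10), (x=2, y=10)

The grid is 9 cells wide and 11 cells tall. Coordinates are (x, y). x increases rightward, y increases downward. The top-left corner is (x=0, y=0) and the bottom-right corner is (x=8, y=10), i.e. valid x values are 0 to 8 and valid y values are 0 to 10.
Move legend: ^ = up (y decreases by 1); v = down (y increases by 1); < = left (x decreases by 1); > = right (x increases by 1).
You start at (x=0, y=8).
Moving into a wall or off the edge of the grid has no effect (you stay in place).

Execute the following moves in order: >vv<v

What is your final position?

Answer: Final position: (x=0, y=10)

Derivation:
Start: (x=0, y=8)
  > (right): blocked, stay at (x=0, y=8)
  v (down): (x=0, y=8) -> (x=0, y=9)
  v (down): (x=0, y=9) -> (x=0, y=10)
  < (left): blocked, stay at (x=0, y=10)
  v (down): blocked, stay at (x=0, y=10)
Final: (x=0, y=10)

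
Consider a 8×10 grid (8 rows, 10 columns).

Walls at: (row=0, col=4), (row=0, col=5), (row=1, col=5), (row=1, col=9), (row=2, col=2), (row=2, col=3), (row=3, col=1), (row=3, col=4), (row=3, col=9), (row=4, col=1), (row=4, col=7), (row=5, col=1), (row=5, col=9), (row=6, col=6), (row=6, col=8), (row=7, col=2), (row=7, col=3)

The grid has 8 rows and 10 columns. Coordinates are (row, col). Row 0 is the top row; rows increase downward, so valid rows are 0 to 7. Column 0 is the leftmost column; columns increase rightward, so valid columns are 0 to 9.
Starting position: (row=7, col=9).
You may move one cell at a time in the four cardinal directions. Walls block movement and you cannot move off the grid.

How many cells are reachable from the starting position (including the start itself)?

BFS flood-fill from (row=7, col=9):
  Distance 0: (row=7, col=9)
  Distance 1: (row=6, col=9), (row=7, col=8)
  Distance 2: (row=7, col=7)
  Distance 3: (row=6, col=7), (row=7, col=6)
  Distance 4: (row=5, col=7), (row=7, col=5)
  Distance 5: (row=5, col=6), (row=5, col=8), (row=6, col=5), (row=7, col=4)
  Distance 6: (row=4, col=6), (row=4, col=8), (row=5, col=5), (row=6, col=4)
  Distance 7: (row=3, col=6), (row=3, col=8), (row=4, col=5), (row=4, col=9), (row=5, col=4), (row=6, col=3)
  Distance 8: (row=2, col=6), (row=2, col=8), (row=3, col=5), (row=3, col=7), (row=4, col=4), (row=5, col=3), (row=6, col=2)
  Distance 9: (row=1, col=6), (row=1, col=8), (row=2, col=5), (row=2, col=7), (row=2, col=9), (row=4, col=3), (row=5, col=2), (row=6, col=1)
  Distance 10: (row=0, col=6), (row=0, col=8), (row=1, col=7), (row=2, col=4), (row=3, col=3), (row=4, col=2), (row=6, col=0), (row=7, col=1)
  Distance 11: (row=0, col=7), (row=0, col=9), (row=1, col=4), (row=3, col=2), (row=5, col=0), (row=7, col=0)
  Distance 12: (row=1, col=3), (row=4, col=0)
  Distance 13: (row=0, col=3), (row=1, col=2), (row=3, col=0)
  Distance 14: (row=0, col=2), (row=1, col=1), (row=2, col=0)
  Distance 15: (row=0, col=1), (row=1, col=0), (row=2, col=1)
  Distance 16: (row=0, col=0)
Total reachable: 63 (grid has 63 open cells total)

Answer: Reachable cells: 63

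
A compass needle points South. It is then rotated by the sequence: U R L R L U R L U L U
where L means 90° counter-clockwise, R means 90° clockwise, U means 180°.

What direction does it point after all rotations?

Answer: Final heading: East

Derivation:
Start: South
  U (U-turn (180°)) -> North
  R (right (90° clockwise)) -> East
  L (left (90° counter-clockwise)) -> North
  R (right (90° clockwise)) -> East
  L (left (90° counter-clockwise)) -> North
  U (U-turn (180°)) -> South
  R (right (90° clockwise)) -> West
  L (left (90° counter-clockwise)) -> South
  U (U-turn (180°)) -> North
  L (left (90° counter-clockwise)) -> West
  U (U-turn (180°)) -> East
Final: East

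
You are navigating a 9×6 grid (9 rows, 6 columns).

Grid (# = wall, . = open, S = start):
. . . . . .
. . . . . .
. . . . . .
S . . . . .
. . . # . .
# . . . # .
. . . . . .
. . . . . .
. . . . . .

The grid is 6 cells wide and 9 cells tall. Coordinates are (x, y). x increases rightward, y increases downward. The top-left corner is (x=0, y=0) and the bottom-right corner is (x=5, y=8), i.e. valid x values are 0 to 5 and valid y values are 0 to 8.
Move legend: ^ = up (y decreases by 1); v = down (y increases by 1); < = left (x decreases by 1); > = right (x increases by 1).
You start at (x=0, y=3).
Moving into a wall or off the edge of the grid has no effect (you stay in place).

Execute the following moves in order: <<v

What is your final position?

Answer: Final position: (x=0, y=4)

Derivation:
Start: (x=0, y=3)
  < (left): blocked, stay at (x=0, y=3)
  < (left): blocked, stay at (x=0, y=3)
  v (down): (x=0, y=3) -> (x=0, y=4)
Final: (x=0, y=4)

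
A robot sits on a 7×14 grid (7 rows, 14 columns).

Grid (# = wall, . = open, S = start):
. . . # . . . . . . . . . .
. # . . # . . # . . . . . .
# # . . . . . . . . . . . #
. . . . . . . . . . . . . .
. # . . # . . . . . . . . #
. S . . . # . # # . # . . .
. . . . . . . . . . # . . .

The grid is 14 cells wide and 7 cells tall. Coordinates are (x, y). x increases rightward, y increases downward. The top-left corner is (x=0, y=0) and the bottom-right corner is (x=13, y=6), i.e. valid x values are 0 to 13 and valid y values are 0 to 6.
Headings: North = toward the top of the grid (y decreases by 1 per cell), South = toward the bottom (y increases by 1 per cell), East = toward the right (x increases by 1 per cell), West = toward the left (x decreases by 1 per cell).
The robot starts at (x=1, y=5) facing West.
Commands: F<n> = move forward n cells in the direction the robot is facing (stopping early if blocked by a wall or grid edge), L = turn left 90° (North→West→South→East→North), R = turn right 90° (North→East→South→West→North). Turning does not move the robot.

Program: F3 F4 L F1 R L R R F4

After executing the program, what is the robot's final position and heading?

Answer: Final position: (x=0, y=3), facing North

Derivation:
Start: (x=1, y=5), facing West
  F3: move forward 1/3 (blocked), now at (x=0, y=5)
  F4: move forward 0/4 (blocked), now at (x=0, y=5)
  L: turn left, now facing South
  F1: move forward 1, now at (x=0, y=6)
  R: turn right, now facing West
  L: turn left, now facing South
  R: turn right, now facing West
  R: turn right, now facing North
  F4: move forward 3/4 (blocked), now at (x=0, y=3)
Final: (x=0, y=3), facing North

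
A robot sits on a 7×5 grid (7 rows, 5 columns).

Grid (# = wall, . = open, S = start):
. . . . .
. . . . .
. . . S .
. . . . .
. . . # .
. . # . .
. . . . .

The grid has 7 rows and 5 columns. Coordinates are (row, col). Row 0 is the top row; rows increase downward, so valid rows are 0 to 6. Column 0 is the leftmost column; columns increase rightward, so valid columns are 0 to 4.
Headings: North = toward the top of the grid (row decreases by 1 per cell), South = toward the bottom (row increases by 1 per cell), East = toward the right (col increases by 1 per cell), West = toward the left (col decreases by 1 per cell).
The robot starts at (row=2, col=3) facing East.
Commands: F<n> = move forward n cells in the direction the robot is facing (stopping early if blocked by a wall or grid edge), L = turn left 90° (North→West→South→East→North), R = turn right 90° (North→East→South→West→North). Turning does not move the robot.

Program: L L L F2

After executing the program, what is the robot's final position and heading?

Start: (row=2, col=3), facing East
  L: turn left, now facing North
  L: turn left, now facing West
  L: turn left, now facing South
  F2: move forward 1/2 (blocked), now at (row=3, col=3)
Final: (row=3, col=3), facing South

Answer: Final position: (row=3, col=3), facing South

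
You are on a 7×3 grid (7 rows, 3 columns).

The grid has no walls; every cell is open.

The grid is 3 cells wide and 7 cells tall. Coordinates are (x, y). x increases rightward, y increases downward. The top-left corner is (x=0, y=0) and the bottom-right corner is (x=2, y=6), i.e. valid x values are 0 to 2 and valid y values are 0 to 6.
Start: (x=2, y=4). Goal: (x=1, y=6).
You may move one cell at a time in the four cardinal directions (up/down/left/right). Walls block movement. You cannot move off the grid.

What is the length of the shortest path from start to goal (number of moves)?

BFS from (x=2, y=4) until reaching (x=1, y=6):
  Distance 0: (x=2, y=4)
  Distance 1: (x=2, y=3), (x=1, y=4), (x=2, y=5)
  Distance 2: (x=2, y=2), (x=1, y=3), (x=0, y=4), (x=1, y=5), (x=2, y=6)
  Distance 3: (x=2, y=1), (x=1, y=2), (x=0, y=3), (x=0, y=5), (x=1, y=6)  <- goal reached here
One shortest path (3 moves): (x=2, y=4) -> (x=1, y=4) -> (x=1, y=5) -> (x=1, y=6)

Answer: Shortest path length: 3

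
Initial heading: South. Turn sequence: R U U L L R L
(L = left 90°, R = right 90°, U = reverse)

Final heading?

Answer: Final heading: East

Derivation:
Start: South
  R (right (90° clockwise)) -> West
  U (U-turn (180°)) -> East
  U (U-turn (180°)) -> West
  L (left (90° counter-clockwise)) -> South
  L (left (90° counter-clockwise)) -> East
  R (right (90° clockwise)) -> South
  L (left (90° counter-clockwise)) -> East
Final: East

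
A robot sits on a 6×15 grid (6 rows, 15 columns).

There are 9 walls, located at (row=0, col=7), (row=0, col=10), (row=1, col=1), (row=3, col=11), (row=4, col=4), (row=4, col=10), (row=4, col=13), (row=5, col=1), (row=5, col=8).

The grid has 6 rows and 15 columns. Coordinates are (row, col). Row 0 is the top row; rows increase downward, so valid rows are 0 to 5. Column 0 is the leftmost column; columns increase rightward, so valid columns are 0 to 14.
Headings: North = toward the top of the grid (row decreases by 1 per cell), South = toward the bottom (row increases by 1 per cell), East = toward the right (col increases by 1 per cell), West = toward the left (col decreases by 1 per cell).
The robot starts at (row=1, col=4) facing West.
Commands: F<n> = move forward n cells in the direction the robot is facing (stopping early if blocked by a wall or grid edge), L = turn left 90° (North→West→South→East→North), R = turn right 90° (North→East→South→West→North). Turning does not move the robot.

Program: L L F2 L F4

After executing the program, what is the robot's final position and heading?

Answer: Final position: (row=0, col=6), facing North

Derivation:
Start: (row=1, col=4), facing West
  L: turn left, now facing South
  L: turn left, now facing East
  F2: move forward 2, now at (row=1, col=6)
  L: turn left, now facing North
  F4: move forward 1/4 (blocked), now at (row=0, col=6)
Final: (row=0, col=6), facing North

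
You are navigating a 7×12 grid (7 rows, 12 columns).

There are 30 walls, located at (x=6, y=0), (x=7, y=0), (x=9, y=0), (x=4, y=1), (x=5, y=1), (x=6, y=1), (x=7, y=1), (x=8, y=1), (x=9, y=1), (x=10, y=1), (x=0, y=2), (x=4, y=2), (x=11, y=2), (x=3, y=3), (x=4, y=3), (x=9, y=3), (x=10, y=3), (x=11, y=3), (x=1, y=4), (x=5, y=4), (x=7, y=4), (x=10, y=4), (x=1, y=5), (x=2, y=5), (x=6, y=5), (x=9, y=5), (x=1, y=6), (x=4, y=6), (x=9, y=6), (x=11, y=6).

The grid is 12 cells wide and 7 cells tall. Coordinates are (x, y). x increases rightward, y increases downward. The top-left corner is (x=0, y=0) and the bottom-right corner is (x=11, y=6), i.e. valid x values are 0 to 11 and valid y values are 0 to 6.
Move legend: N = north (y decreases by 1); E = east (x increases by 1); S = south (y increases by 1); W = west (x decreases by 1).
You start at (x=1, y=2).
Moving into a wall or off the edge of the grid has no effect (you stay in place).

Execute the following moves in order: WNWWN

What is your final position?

Start: (x=1, y=2)
  W (west): blocked, stay at (x=1, y=2)
  N (north): (x=1, y=2) -> (x=1, y=1)
  W (west): (x=1, y=1) -> (x=0, y=1)
  W (west): blocked, stay at (x=0, y=1)
  N (north): (x=0, y=1) -> (x=0, y=0)
Final: (x=0, y=0)

Answer: Final position: (x=0, y=0)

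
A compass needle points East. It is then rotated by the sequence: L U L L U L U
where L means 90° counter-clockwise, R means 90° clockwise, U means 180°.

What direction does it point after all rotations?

Start: East
  L (left (90° counter-clockwise)) -> North
  U (U-turn (180°)) -> South
  L (left (90° counter-clockwise)) -> East
  L (left (90° counter-clockwise)) -> North
  U (U-turn (180°)) -> South
  L (left (90° counter-clockwise)) -> East
  U (U-turn (180°)) -> West
Final: West

Answer: Final heading: West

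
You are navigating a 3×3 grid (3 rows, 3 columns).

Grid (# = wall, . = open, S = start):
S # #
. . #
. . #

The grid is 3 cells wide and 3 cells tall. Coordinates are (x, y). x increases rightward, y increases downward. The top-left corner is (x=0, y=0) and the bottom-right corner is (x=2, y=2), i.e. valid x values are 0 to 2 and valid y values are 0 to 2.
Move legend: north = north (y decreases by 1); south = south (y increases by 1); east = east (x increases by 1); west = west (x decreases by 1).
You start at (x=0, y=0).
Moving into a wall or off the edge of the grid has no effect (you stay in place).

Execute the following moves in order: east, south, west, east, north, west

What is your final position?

Start: (x=0, y=0)
  east (east): blocked, stay at (x=0, y=0)
  south (south): (x=0, y=0) -> (x=0, y=1)
  west (west): blocked, stay at (x=0, y=1)
  east (east): (x=0, y=1) -> (x=1, y=1)
  north (north): blocked, stay at (x=1, y=1)
  west (west): (x=1, y=1) -> (x=0, y=1)
Final: (x=0, y=1)

Answer: Final position: (x=0, y=1)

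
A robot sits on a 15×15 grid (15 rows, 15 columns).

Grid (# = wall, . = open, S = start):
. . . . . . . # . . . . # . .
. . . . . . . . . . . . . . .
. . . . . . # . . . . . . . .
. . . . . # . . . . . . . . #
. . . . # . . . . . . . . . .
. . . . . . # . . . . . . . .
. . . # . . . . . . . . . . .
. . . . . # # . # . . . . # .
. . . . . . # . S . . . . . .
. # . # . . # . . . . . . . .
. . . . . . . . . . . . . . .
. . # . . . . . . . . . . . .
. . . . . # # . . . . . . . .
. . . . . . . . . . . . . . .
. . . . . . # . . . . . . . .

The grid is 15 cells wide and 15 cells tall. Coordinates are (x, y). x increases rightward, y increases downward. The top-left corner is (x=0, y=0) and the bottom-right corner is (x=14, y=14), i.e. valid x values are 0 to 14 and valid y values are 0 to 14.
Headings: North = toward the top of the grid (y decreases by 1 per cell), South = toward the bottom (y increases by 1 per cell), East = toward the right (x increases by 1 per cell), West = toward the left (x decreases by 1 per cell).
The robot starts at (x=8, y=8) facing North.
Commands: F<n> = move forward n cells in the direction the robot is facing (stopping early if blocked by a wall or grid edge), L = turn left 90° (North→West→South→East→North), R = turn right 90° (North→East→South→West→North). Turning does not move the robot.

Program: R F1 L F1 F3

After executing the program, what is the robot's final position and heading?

Start: (x=8, y=8), facing North
  R: turn right, now facing East
  F1: move forward 1, now at (x=9, y=8)
  L: turn left, now facing North
  F1: move forward 1, now at (x=9, y=7)
  F3: move forward 3, now at (x=9, y=4)
Final: (x=9, y=4), facing North

Answer: Final position: (x=9, y=4), facing North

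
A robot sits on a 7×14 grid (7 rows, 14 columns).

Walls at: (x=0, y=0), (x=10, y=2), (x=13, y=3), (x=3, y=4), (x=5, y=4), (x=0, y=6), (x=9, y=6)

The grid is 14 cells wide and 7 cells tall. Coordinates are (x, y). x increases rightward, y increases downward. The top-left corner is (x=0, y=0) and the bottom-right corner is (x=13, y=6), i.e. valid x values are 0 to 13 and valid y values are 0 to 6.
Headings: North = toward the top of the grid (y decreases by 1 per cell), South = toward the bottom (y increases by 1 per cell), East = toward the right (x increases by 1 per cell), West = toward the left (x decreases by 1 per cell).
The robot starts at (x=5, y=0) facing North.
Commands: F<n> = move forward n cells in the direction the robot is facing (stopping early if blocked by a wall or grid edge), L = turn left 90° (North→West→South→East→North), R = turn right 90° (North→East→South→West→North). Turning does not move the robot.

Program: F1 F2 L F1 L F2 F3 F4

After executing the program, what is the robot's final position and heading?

Answer: Final position: (x=4, y=6), facing South

Derivation:
Start: (x=5, y=0), facing North
  F1: move forward 0/1 (blocked), now at (x=5, y=0)
  F2: move forward 0/2 (blocked), now at (x=5, y=0)
  L: turn left, now facing West
  F1: move forward 1, now at (x=4, y=0)
  L: turn left, now facing South
  F2: move forward 2, now at (x=4, y=2)
  F3: move forward 3, now at (x=4, y=5)
  F4: move forward 1/4 (blocked), now at (x=4, y=6)
Final: (x=4, y=6), facing South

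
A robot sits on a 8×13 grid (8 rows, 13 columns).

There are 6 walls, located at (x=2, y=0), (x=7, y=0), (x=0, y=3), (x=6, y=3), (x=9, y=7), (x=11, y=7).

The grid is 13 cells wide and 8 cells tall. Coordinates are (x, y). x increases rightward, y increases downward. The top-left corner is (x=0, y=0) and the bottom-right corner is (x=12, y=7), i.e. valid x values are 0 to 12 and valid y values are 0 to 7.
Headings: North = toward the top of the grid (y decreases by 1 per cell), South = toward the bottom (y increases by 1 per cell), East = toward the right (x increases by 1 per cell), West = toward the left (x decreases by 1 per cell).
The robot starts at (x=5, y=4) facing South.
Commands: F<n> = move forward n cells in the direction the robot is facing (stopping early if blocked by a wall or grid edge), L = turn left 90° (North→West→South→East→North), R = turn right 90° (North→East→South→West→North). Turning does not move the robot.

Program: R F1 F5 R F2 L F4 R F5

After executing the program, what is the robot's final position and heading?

Start: (x=5, y=4), facing South
  R: turn right, now facing West
  F1: move forward 1, now at (x=4, y=4)
  F5: move forward 4/5 (blocked), now at (x=0, y=4)
  R: turn right, now facing North
  F2: move forward 0/2 (blocked), now at (x=0, y=4)
  L: turn left, now facing West
  F4: move forward 0/4 (blocked), now at (x=0, y=4)
  R: turn right, now facing North
  F5: move forward 0/5 (blocked), now at (x=0, y=4)
Final: (x=0, y=4), facing North

Answer: Final position: (x=0, y=4), facing North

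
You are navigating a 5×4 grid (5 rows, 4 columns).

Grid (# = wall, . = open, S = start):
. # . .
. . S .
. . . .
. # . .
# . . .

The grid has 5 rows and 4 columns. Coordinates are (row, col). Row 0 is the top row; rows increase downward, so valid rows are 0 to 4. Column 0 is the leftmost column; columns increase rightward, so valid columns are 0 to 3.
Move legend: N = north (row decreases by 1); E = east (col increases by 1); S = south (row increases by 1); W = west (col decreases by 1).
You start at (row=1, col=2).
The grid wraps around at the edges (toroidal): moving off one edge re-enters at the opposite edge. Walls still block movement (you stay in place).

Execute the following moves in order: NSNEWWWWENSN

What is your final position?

Start: (row=1, col=2)
  N (north): (row=1, col=2) -> (row=0, col=2)
  S (south): (row=0, col=2) -> (row=1, col=2)
  N (north): (row=1, col=2) -> (row=0, col=2)
  E (east): (row=0, col=2) -> (row=0, col=3)
  W (west): (row=0, col=3) -> (row=0, col=2)
  [×3]W (west): blocked, stay at (row=0, col=2)
  E (east): (row=0, col=2) -> (row=0, col=3)
  N (north): (row=0, col=3) -> (row=4, col=3)
  S (south): (row=4, col=3) -> (row=0, col=3)
  N (north): (row=0, col=3) -> (row=4, col=3)
Final: (row=4, col=3)

Answer: Final position: (row=4, col=3)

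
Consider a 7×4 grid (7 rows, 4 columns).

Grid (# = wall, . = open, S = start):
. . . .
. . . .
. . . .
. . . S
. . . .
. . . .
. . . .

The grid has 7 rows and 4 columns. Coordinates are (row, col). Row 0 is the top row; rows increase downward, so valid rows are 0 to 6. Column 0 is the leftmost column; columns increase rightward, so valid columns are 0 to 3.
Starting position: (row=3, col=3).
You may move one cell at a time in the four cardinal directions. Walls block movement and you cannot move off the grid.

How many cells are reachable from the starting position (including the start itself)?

BFS flood-fill from (row=3, col=3):
  Distance 0: (row=3, col=3)
  Distance 1: (row=2, col=3), (row=3, col=2), (row=4, col=3)
  Distance 2: (row=1, col=3), (row=2, col=2), (row=3, col=1), (row=4, col=2), (row=5, col=3)
  Distance 3: (row=0, col=3), (row=1, col=2), (row=2, col=1), (row=3, col=0), (row=4, col=1), (row=5, col=2), (row=6, col=3)
  Distance 4: (row=0, col=2), (row=1, col=1), (row=2, col=0), (row=4, col=0), (row=5, col=1), (row=6, col=2)
  Distance 5: (row=0, col=1), (row=1, col=0), (row=5, col=0), (row=6, col=1)
  Distance 6: (row=0, col=0), (row=6, col=0)
Total reachable: 28 (grid has 28 open cells total)

Answer: Reachable cells: 28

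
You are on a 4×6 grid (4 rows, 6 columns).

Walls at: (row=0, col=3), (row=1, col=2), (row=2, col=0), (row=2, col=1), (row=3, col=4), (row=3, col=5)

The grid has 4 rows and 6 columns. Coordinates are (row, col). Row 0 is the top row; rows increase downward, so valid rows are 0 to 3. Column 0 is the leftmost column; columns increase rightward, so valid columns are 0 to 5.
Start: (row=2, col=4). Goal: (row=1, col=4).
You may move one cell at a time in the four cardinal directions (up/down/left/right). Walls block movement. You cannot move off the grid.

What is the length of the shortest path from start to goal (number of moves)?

BFS from (row=2, col=4) until reaching (row=1, col=4):
  Distance 0: (row=2, col=4)
  Distance 1: (row=1, col=4), (row=2, col=3), (row=2, col=5)  <- goal reached here
One shortest path (1 moves): (row=2, col=4) -> (row=1, col=4)

Answer: Shortest path length: 1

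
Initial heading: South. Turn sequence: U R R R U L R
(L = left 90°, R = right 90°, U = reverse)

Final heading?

Answer: Final heading: East

Derivation:
Start: South
  U (U-turn (180°)) -> North
  R (right (90° clockwise)) -> East
  R (right (90° clockwise)) -> South
  R (right (90° clockwise)) -> West
  U (U-turn (180°)) -> East
  L (left (90° counter-clockwise)) -> North
  R (right (90° clockwise)) -> East
Final: East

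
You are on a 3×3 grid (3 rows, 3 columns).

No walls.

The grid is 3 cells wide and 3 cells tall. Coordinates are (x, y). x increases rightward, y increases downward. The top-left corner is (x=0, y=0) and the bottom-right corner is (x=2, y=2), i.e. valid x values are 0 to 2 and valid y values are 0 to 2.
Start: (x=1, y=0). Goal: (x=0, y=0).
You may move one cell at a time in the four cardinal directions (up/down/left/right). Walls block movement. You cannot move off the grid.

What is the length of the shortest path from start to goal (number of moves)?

BFS from (x=1, y=0) until reaching (x=0, y=0):
  Distance 0: (x=1, y=0)
  Distance 1: (x=0, y=0), (x=2, y=0), (x=1, y=1)  <- goal reached here
One shortest path (1 moves): (x=1, y=0) -> (x=0, y=0)

Answer: Shortest path length: 1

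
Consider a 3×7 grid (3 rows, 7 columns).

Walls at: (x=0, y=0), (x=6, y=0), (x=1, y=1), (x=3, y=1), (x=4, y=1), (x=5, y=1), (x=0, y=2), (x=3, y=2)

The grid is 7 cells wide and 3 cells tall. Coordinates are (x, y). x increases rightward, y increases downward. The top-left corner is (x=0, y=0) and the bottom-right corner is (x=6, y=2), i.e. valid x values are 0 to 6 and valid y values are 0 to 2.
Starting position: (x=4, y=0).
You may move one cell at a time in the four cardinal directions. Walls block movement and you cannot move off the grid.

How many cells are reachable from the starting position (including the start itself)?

BFS flood-fill from (x=4, y=0):
  Distance 0: (x=4, y=0)
  Distance 1: (x=3, y=0), (x=5, y=0)
  Distance 2: (x=2, y=0)
  Distance 3: (x=1, y=0), (x=2, y=1)
  Distance 4: (x=2, y=2)
  Distance 5: (x=1, y=2)
Total reachable: 8 (grid has 13 open cells total)

Answer: Reachable cells: 8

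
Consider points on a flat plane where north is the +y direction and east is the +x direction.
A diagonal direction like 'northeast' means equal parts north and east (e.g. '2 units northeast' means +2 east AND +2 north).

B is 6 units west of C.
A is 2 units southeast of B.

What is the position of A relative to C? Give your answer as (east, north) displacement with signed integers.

Place C at the origin (east=0, north=0).
  B is 6 units west of C: delta (east=-6, north=+0); B at (east=-6, north=0).
  A is 2 units southeast of B: delta (east=+2, north=-2); A at (east=-4, north=-2).
Therefore A relative to C: (east=-4, north=-2).

Answer: A is at (east=-4, north=-2) relative to C.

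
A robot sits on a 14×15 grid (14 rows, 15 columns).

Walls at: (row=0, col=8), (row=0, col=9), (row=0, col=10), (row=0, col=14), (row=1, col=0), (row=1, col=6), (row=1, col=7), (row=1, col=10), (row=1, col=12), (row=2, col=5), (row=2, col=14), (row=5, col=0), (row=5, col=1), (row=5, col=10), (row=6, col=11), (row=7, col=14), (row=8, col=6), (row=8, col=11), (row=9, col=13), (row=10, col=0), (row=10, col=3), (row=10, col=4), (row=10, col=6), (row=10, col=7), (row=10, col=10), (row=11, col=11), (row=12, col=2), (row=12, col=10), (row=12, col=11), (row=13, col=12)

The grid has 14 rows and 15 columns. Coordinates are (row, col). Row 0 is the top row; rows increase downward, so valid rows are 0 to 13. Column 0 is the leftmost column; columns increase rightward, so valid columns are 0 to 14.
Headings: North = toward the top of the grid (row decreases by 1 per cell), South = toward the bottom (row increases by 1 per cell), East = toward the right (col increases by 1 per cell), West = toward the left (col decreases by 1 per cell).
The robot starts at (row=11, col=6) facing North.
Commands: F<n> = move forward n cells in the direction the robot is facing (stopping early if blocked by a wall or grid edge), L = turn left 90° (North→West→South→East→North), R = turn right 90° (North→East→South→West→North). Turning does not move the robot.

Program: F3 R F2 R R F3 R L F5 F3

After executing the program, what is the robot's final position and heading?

Answer: Final position: (row=11, col=0), facing West

Derivation:
Start: (row=11, col=6), facing North
  F3: move forward 0/3 (blocked), now at (row=11, col=6)
  R: turn right, now facing East
  F2: move forward 2, now at (row=11, col=8)
  R: turn right, now facing South
  R: turn right, now facing West
  F3: move forward 3, now at (row=11, col=5)
  R: turn right, now facing North
  L: turn left, now facing West
  F5: move forward 5, now at (row=11, col=0)
  F3: move forward 0/3 (blocked), now at (row=11, col=0)
Final: (row=11, col=0), facing West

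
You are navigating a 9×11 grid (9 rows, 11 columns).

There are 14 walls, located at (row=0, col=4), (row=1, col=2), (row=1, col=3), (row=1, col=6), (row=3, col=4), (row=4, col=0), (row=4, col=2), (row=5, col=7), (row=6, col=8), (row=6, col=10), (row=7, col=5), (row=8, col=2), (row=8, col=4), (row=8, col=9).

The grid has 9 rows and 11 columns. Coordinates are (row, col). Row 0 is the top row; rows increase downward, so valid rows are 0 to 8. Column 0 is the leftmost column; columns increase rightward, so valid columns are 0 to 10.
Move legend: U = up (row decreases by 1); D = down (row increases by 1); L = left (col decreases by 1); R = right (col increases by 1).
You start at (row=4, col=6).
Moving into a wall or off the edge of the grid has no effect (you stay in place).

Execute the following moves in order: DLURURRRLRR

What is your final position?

Answer: Final position: (row=3, col=10)

Derivation:
Start: (row=4, col=6)
  D (down): (row=4, col=6) -> (row=5, col=6)
  L (left): (row=5, col=6) -> (row=5, col=5)
  U (up): (row=5, col=5) -> (row=4, col=5)
  R (right): (row=4, col=5) -> (row=4, col=6)
  U (up): (row=4, col=6) -> (row=3, col=6)
  R (right): (row=3, col=6) -> (row=3, col=7)
  R (right): (row=3, col=7) -> (row=3, col=8)
  R (right): (row=3, col=8) -> (row=3, col=9)
  L (left): (row=3, col=9) -> (row=3, col=8)
  R (right): (row=3, col=8) -> (row=3, col=9)
  R (right): (row=3, col=9) -> (row=3, col=10)
Final: (row=3, col=10)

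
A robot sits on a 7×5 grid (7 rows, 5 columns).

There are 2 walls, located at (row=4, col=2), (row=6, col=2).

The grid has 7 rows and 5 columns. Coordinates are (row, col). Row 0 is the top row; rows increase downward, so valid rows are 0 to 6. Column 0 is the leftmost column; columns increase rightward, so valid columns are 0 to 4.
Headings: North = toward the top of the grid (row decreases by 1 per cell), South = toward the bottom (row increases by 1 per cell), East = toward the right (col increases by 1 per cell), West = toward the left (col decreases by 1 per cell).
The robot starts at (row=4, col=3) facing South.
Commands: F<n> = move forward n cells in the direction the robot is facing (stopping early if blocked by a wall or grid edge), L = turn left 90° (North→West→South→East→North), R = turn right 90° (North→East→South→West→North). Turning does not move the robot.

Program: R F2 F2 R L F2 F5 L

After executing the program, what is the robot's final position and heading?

Answer: Final position: (row=4, col=3), facing South

Derivation:
Start: (row=4, col=3), facing South
  R: turn right, now facing West
  F2: move forward 0/2 (blocked), now at (row=4, col=3)
  F2: move forward 0/2 (blocked), now at (row=4, col=3)
  R: turn right, now facing North
  L: turn left, now facing West
  F2: move forward 0/2 (blocked), now at (row=4, col=3)
  F5: move forward 0/5 (blocked), now at (row=4, col=3)
  L: turn left, now facing South
Final: (row=4, col=3), facing South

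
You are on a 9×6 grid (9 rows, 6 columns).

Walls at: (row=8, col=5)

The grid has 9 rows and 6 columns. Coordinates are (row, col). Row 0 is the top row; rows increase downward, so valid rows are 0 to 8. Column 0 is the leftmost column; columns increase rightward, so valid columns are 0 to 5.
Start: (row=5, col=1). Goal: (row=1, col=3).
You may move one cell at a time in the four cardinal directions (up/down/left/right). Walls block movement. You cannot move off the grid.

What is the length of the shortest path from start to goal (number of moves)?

Answer: Shortest path length: 6

Derivation:
BFS from (row=5, col=1) until reaching (row=1, col=3):
  Distance 0: (row=5, col=1)
  Distance 1: (row=4, col=1), (row=5, col=0), (row=5, col=2), (row=6, col=1)
  Distance 2: (row=3, col=1), (row=4, col=0), (row=4, col=2), (row=5, col=3), (row=6, col=0), (row=6, col=2), (row=7, col=1)
  Distance 3: (row=2, col=1), (row=3, col=0), (row=3, col=2), (row=4, col=3), (row=5, col=4), (row=6, col=3), (row=7, col=0), (row=7, col=2), (row=8, col=1)
  Distance 4: (row=1, col=1), (row=2, col=0), (row=2, col=2), (row=3, col=3), (row=4, col=4), (row=5, col=5), (row=6, col=4), (row=7, col=3), (row=8, col=0), (row=8, col=2)
  Distance 5: (row=0, col=1), (row=1, col=0), (row=1, col=2), (row=2, col=3), (row=3, col=4), (row=4, col=5), (row=6, col=5), (row=7, col=4), (row=8, col=3)
  Distance 6: (row=0, col=0), (row=0, col=2), (row=1, col=3), (row=2, col=4), (row=3, col=5), (row=7, col=5), (row=8, col=4)  <- goal reached here
One shortest path (6 moves): (row=5, col=1) -> (row=5, col=2) -> (row=5, col=3) -> (row=4, col=3) -> (row=3, col=3) -> (row=2, col=3) -> (row=1, col=3)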